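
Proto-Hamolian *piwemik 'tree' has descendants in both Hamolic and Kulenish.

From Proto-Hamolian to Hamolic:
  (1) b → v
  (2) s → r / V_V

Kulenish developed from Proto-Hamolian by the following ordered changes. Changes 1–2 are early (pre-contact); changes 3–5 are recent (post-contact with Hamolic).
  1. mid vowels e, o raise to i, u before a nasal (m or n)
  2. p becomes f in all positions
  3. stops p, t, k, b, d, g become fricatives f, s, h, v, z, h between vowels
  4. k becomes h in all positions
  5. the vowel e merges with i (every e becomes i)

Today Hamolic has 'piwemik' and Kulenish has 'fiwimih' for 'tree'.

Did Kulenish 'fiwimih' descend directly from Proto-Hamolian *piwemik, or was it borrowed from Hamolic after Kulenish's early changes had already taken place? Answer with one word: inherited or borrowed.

inherited

If inherited, *piwemik would pass through all of Kulenish's changes:
Kulenish: *piwemik
  piwemik → piwimik   [pre-nasal raising]
  piwimik → fiwimik   [unconditioned shift]
  fiwimik (rule 3 does not apply)
  fiwimik → fiwimih   [unconditioned shift]
  fiwimih (rule 5 does not apply)
  giving Kulenish fiwimih.
If borrowed from Hamolic 'piwemik' after the early changes, it would undergo only the recent ones:
  rule 3 (intervocalic lenition): no change (piwemik)
  rule 4 (unconditioned shift): piwemik → piwemih
  rule 5 (vowel merger): piwemih → piwimih
  ⇒ as a loan: piwimih
Kulenish 'fiwimih' matches the inherited outcome exactly, so it is an inherited cognate, not a loan.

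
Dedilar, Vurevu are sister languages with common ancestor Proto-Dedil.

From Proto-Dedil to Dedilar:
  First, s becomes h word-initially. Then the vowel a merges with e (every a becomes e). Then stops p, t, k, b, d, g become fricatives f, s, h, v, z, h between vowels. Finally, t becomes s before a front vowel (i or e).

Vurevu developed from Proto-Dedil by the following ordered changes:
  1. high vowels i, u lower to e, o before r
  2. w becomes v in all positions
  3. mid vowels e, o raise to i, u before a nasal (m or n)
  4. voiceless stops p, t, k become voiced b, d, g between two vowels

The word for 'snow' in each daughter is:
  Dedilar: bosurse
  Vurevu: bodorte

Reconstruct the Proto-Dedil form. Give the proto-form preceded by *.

*boturte

Position 6: Dedilar has s, Vurevu has t. Vurevu preserves t here (none of its changes turn any other segment into t), so the proto-segment is *t.
Position 4: Dedilar has u, Vurevu has o. Dedilar preserves u here (none of its changes turn any other segment into u), so the proto-segment is *u.
Continuing position by position gives *boturte; check it forward:
Dedilar: *boturte > bosurte > bosurse  (by intervocalic lenition, palatalisation)
Vurevu: start from *boturte.
  rule 1 (pre-rhotic lowering): boturte → botorte
  rule 2: no change — botorte
  rule 3: no change — botorte
  rule 4 (intervocalic voicing): botorte → bodorte
  ⇒ Vurevu bodorte
*boturte is the unique common source.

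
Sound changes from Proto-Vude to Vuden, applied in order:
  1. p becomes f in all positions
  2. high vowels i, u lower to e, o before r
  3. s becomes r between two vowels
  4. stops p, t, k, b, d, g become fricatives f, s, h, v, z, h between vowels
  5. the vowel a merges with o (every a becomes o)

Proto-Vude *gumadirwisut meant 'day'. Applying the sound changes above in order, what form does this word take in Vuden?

gumozerwirut

Vuden: *gumadirwisut
  gumadirwisut (rule 1 does not apply)
  gumadirwisut → gumaderwisut   [pre-rhotic lowering]
  gumaderwisut → gumaderwirut   [rhotacism]
  gumaderwirut → gumazerwirut   [intervocalic lenition]
  gumazerwirut → gumozerwirut   [vowel merger]
  giving Vuden gumozerwirut.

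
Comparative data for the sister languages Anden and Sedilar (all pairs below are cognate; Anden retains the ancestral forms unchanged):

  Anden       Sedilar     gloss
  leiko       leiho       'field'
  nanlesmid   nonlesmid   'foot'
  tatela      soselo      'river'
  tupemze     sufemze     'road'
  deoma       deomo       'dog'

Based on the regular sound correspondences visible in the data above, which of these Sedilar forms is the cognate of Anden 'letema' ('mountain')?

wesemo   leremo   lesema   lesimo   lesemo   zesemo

tatela ~ soselo — Anden t corresponds to Sedilar s between vowels (before a front vowel).
tatela ~ soselo, deoma ~ deomo — Anden a corresponds to Sedilar o word-finally.
Applying these to Anden 'letema':
  letema → lesema   (t→s between vowels (before a front vowel))
  lesema → lesemo   (a→o word-finally)
So the Sedilar cognate is 'lesemo'.

lesemo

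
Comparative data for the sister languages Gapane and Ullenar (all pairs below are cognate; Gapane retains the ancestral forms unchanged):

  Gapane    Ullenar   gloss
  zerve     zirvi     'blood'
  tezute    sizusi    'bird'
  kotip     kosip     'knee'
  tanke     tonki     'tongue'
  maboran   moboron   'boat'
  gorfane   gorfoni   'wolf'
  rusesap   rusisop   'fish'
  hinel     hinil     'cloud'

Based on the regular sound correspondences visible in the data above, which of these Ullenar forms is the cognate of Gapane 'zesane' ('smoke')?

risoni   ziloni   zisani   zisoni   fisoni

zisoni

tezute ~ sizusi, rusesap ~ rusisop — Gapane e corresponds to Ullenar i after a consonant, before a consonant other than r, m, n, p, b, f, v.
tanke ~ tonki, maboran ~ moboron — Gapane a corresponds to Ullenar o after a consonant, before a nasal.
zerve ~ zirvi, tezute ~ sizusi — Gapane e corresponds to Ullenar i word-finally.
Applying these to Gapane 'zesane':
  zesane → zisane   (e→i after a consonant, before a consonant other than r, m, n, p, b, f, v)
  zisane → zisone   (a→o after a consonant, before a nasal)
  zisone → zisoni   (e→i word-finally)
So the Ullenar cognate is 'zisoni'.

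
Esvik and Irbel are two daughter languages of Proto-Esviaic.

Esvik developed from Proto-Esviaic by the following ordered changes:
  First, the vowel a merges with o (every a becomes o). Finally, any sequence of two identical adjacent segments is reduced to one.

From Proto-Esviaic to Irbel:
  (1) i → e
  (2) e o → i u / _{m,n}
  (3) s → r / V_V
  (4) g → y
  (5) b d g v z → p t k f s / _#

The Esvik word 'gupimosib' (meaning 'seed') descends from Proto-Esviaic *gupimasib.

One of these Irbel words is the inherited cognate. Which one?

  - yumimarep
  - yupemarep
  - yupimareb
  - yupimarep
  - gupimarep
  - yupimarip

yupimarep

Irbel: *gupimasib
  gupimasib → gupemaseb   [vowel merger]
  gupemaseb → gupimaseb   [pre-nasal raising]
  gupimaseb → gupimareb   [rhotacism]
  gupimareb → yupimareb   [unconditioned shift]
  yupimareb → yupimarep   [final devoicing]
  giving Irbel yupimarep.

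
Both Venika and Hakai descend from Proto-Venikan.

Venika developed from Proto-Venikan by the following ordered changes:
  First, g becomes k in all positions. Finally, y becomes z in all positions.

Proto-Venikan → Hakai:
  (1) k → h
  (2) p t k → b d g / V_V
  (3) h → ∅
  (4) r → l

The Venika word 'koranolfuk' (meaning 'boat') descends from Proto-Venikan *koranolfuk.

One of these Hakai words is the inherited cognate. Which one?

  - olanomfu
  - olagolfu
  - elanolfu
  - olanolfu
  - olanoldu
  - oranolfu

olanolfu

Hakai: *koranolfuk
  koranolfuk → horanolfuh   [unconditioned shift]
  horanolfuh (rule 2 does not apply)
  horanolfuh → oranolfu   [h-loss]
  oranolfu → olanolfu   [unconditioned shift]
  giving Hakai olanolfu.
The other candidates each miss or misapply at least one Hakai change.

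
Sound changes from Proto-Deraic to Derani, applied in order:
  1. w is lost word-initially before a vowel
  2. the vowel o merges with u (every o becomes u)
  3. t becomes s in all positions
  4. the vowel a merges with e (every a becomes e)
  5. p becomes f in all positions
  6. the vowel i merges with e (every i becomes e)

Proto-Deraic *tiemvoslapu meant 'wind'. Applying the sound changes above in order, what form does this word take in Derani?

seemvuslefu

Derani: *tiemvoslapu
  tiemvoslapu (rule 1 does not apply)
  tiemvoslapu → tiemvuslapu   [vowel merger]
  tiemvuslapu → siemvuslapu   [unconditioned shift]
  siemvuslapu → siemvuslepu   [vowel merger]
  siemvuslepu → siemvuslefu   [unconditioned shift]
  siemvuslefu → seemvuslefu   [vowel merger]
  giving Derani seemvuslefu.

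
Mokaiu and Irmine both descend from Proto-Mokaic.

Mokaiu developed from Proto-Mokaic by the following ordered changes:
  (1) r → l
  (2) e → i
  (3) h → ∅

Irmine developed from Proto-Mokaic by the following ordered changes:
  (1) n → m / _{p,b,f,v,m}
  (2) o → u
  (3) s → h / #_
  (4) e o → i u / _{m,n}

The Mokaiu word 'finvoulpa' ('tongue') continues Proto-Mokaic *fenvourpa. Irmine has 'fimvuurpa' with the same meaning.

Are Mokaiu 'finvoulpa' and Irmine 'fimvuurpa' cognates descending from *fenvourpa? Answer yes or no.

Derive the expected Irmine reflex of *fenvourpa:
Irmine: *fenvourpa > femvourpa > femvuurpa > fimvuurpa  (by nasal place assimilation, vowel merger, pre-nasal raising)
Irmine 'fimvuurpa' matches the regular reflex exactly, so the pair is cognate.

yes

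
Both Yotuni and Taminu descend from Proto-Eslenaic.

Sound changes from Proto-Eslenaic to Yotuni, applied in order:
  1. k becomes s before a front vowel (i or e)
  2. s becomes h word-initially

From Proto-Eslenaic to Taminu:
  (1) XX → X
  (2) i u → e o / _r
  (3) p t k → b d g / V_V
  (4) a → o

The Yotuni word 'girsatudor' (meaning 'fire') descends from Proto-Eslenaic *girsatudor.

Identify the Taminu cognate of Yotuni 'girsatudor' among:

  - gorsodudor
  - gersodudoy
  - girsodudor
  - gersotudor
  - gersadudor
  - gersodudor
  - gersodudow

gersodudor

Taminu: *girsatudor > gersatudor > gersadudor > gersodudor  (by pre-rhotic lowering, intervocalic voicing, vowel merger)
Among the options, 'gersodudor' alone shows every Taminu change applied in order.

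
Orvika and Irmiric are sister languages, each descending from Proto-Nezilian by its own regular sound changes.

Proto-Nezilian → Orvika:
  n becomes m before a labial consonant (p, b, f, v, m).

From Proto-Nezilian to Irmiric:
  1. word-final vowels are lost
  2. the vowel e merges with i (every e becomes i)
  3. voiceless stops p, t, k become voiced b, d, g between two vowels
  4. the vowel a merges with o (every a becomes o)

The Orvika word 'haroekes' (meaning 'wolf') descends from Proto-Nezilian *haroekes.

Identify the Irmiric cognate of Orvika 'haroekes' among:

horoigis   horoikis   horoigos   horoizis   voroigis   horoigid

horoigis

Irmiric: *haroekes
  haroekes (rule 1 does not apply)
  haroekes → haroikis   [vowel merger]
  haroikis → haroigis   [intervocalic voicing]
  haroigis → horoigis   [vowel merger]
  giving Irmiric horoigis.
Among the options, 'horoigis' alone shows every Irmiric change applied in order.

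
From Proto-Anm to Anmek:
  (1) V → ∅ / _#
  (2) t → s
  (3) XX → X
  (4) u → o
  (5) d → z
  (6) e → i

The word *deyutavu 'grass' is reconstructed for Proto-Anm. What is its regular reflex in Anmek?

ziyosav

Anmek: start from *deyutavu.
  rule 1 (apocope): deyutavu → deyutav
  rule 2 (unconditioned shift): deyutav → deyusav
  rule 3: no change — deyusav
  rule 4 (vowel merger): deyusav → deyosav
  rule 5 (unconditioned shift): deyosav → zeyosav
  rule 6 (vowel merger): zeyosav → ziyosav
  ⇒ Anmek ziyosav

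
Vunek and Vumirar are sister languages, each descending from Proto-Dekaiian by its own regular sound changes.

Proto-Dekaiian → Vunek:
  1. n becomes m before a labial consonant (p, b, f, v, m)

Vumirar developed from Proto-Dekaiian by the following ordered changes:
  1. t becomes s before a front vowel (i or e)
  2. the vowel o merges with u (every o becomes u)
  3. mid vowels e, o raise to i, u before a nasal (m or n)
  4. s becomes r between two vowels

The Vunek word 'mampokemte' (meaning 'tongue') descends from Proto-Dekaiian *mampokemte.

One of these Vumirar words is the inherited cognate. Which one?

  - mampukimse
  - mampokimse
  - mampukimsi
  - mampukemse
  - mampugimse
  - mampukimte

mampukimse

Vumirar: *mampokemte
  mampokemte → mampokemse   [palatalisation]
  mampokemse → mampukemse   [vowel merger]
  mampukemse → mampukimse   [pre-nasal raising]
  mampukimse (rule 4 does not apply)
  giving Vumirar mampukimse.
Only 'mampukimse' matches the regular Vumirar development of *mampokemte.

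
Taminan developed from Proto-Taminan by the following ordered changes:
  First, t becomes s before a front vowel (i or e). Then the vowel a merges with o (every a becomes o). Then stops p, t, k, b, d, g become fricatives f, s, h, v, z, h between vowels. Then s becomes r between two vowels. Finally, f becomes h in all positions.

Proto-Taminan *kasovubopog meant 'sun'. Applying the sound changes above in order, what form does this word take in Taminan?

korovuvohog

Taminan: start from *kasovubopog.
  rule 1: no change — kasovubopog
  rule 2 (vowel merger): kasovubopog → kosovubopog
  rule 3 (intervocalic lenition): kosovubopog → kosovuvofog
  rule 4 (rhotacism): kosovuvofog → korovuvofog
  rule 5 (unconditioned shift): korovuvofog → korovuvohog
  ⇒ Taminan korovuvohog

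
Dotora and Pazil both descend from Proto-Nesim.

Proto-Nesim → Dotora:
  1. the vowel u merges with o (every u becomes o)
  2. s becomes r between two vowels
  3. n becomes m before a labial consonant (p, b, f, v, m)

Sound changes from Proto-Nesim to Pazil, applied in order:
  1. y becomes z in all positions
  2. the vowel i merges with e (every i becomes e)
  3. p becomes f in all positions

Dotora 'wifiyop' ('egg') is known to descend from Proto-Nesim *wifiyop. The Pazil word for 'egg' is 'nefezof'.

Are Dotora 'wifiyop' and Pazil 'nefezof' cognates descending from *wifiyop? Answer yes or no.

no

Derive the expected Pazil reflex of *wifiyop:
Pazil: start from *wifiyop.
  rule 1 (unconditioned shift): wifiyop → wifizop
  rule 2 (vowel merger): wifizop → wefezop
  rule 3 (unconditioned shift): wefezop → wefezof
  ⇒ Pazil wefezof
The regular Pazil reflex would be 'wefezof', but the attested form is 'nefezof'. The correspondence is irregular, so they are not cognates (the Pazil form has a different source).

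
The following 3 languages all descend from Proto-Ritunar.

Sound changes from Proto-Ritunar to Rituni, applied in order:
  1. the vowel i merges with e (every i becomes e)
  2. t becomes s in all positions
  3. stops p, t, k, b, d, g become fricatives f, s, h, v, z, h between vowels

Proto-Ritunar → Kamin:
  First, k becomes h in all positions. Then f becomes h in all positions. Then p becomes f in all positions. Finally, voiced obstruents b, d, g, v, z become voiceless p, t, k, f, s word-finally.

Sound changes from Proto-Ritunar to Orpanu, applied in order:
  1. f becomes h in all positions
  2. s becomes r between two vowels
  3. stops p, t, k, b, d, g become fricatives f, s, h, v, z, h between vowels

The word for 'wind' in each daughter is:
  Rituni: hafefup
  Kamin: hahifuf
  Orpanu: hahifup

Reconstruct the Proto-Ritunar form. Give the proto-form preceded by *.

Position 5: Rituni has f, Kamin has f, Orpanu has f. In Orpanu, f can only continue *p, so the proto-segment is *p.
Position 7: Rituni has p, Kamin has f, Orpanu has p. Rituni preserves p here (none of its changes turn any other segment into p), so the proto-segment is *p.
Position 4: Rituni has e, Kamin has i, Orpanu has i. Kamin preserves i here (none of its changes turn any other segment into i), so the proto-segment is *i.
Continuing position by position gives *hafipup; check it forward:
Rituni: *hafipup
  hafipup → hafepup   [vowel merger]
  hafepup (rule 2 does not apply)
  hafepup → hafefup   [intervocalic lenition]
  giving Rituni hafefup.
Kamin: *hafipup > hahipup > hahifuf  (by unconditioned shift, unconditioned shift)
Orpanu: start from *hafipup.
  rule 1 (unconditioned shift): hafipup → hahipup
  rule 2: no change — hahipup
  rule 3 (intervocalic lenition): hahipup → hahifup
  ⇒ Orpanu hahifup
Only *hafipup yields all of Rituni hafefup, Kamin hahifuf, Orpanu hahifup.

*hafipup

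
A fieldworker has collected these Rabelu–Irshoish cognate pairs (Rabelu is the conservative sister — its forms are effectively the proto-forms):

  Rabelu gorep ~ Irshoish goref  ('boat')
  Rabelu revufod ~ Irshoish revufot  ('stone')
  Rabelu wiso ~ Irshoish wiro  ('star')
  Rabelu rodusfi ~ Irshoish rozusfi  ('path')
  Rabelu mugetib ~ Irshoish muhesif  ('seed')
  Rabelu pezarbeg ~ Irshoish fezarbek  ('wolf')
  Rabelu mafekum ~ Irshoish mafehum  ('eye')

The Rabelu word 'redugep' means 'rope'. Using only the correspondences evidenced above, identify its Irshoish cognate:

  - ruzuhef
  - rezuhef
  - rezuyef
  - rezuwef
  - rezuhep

rezuhef

rodusfi ~ rozusfi — Rabelu d corresponds to Irshoish z between vowels (before a back vowel).
mugetib ~ muhesif — Rabelu g corresponds to Irshoish h between vowels (before a front vowel).
gorep ~ goref — Rabelu p corresponds to Irshoish f word-finally.
Applying these to Rabelu 'redugep':
  redugep → rezugep   (d→z between vowels (before a back vowel))
  rezugep → rezuhep   (g→h between vowels (before a front vowel))
  rezuhep → rezuhef   (p→f word-finally)
So the Irshoish cognate is 'rezuhef'.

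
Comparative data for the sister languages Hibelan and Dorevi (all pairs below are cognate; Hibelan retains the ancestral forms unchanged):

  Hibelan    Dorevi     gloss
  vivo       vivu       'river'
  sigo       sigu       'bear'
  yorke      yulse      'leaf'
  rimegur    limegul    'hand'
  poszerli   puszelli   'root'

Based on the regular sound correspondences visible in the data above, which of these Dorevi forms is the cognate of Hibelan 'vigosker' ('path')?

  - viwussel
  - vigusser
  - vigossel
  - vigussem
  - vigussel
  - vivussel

vigussel

poszerli ~ puszelli — Hibelan o corresponds to Dorevi u after a consonant, before a consonant other than r, m, n, p, b, f, v.
yorke ~ yulse — Hibelan k corresponds to Dorevi s after a consonant, before a front vowel.
rimegur ~ limegul — Hibelan r corresponds to Dorevi l word-finally.
Applying these to Hibelan 'vigosker':
  vigosker → vigusker   (o→u after a consonant, before a consonant other than r, m, n, p, b, f, v)
  vigusker → vigusser   (k→s after a consonant, before a front vowel)
  vigusser → vigussel   (r→l word-finally)
So the Dorevi cognate is 'vigussel'.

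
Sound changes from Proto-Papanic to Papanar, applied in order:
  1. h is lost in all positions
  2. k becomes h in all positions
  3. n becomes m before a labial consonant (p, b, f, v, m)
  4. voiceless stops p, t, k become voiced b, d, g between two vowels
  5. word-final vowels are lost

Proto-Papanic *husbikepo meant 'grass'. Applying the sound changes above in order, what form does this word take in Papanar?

Papanar: *husbikepo > usbikepo > usbihepo > usbihebo > usbiheb  (by h-loss, unconditioned shift, intervocalic voicing, apocope)

usbiheb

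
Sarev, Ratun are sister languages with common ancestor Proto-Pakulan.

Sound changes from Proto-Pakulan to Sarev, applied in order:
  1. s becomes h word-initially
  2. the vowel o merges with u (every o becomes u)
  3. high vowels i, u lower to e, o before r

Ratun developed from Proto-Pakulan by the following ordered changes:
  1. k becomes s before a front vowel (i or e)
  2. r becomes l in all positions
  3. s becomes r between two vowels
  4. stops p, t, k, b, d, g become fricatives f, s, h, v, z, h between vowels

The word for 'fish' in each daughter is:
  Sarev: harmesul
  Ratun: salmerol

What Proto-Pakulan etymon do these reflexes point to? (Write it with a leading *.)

*sarmesol

Position 3: Sarev has r, Ratun has l. Sarev preserves r here (none of its changes turn any other segment into r), so the proto-segment is *r.
Position 7: Sarev has u, Ratun has o. Ratun preserves o here (none of its changes turn any other segment into o), so the proto-segment is *o.
Position 6: Sarev has s, Ratun has r. Sarev preserves s here (none of its changes turn any other segment into s), so the proto-segment is *s.
This points to *sarmesol. Verify forward in each daughter:
Sarev: *sarmesol
  sarmesol → harmesol   [debuccalisation]
  harmesol → harmesul   [vowel merger]
  harmesul (rule 3 does not apply)
  giving Sarev harmesul.
Ratun: *sarmesol > salmesol > salmerol  (by unconditioned shift, rhotacism)
*sarmesol is the unique common source.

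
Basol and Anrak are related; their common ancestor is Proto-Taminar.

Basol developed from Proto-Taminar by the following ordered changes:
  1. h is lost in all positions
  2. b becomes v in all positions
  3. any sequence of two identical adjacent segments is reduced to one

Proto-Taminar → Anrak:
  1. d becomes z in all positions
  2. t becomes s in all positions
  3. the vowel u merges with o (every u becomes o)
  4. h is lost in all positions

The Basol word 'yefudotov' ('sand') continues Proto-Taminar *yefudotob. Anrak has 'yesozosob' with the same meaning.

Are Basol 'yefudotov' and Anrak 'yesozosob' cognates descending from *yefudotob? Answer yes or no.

Derive the expected Anrak reflex of *yefudotob:
Anrak: *yefudotob > yefuzotob > yefuzosob > yefozosob  (by unconditioned shift, unconditioned shift, vowel merger)
The regular Anrak reflex would be 'yefozosob', but the attested form is 'yesozosob'. The correspondence is irregular, so they are not cognates (the Anrak form has a different source).

no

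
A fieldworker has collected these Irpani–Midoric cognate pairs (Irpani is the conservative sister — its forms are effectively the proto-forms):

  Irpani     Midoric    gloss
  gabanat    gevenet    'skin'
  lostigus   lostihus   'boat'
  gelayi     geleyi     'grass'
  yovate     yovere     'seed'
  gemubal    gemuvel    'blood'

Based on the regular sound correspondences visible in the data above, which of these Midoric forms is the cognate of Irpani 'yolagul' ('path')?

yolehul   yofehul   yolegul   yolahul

gabanat ~ gevenet, gelayi ~ geleyi — Irpani a corresponds to Midoric e after a consonant, before a consonant other than r, m, n, p, b, f, v.
lostigus ~ lostihus — Irpani g corresponds to Midoric h between vowels (before a back vowel).
Applying these to Irpani 'yolagul':
  yolagul → yolegul   (a→e after a consonant, before a consonant other than r, m, n, p, b, f, v)
  yolegul → yolehul   (g→h between vowels (before a back vowel))
So the Midoric cognate is 'yolehul'.

yolehul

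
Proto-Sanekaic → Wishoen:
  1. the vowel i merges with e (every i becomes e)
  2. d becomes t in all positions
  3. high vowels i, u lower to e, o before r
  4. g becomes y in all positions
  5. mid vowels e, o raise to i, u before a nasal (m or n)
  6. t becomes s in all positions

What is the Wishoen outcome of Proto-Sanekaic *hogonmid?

Wishoen: *hogonmid
  hogonmid → hogonmed   [vowel merger]
  hogonmed → hogonmet   [unconditioned shift]
  hogonmet (rule 3 does not apply)
  hogonmet → hoyonmet   [unconditioned shift]
  hoyonmet → hoyunmet   [pre-nasal raising]
  hoyunmet → hoyunmes   [unconditioned shift]
  giving Wishoen hoyunmes.

hoyunmes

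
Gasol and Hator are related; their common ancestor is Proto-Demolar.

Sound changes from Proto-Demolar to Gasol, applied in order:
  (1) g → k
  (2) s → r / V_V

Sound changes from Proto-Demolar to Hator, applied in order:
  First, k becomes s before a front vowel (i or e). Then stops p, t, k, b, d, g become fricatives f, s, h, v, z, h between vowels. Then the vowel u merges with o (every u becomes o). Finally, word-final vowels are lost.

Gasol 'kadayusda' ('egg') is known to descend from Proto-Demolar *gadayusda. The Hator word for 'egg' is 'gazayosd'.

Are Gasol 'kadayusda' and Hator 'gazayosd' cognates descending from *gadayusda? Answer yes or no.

Derive the expected Hator reflex of *gadayusda:
Hator: *gadayusda > gazayusda > gazayosda > gazayosd  (by intervocalic lenition, vowel merger, apocope)
Hator 'gazayosd' matches the regular reflex exactly, so the pair is cognate.

yes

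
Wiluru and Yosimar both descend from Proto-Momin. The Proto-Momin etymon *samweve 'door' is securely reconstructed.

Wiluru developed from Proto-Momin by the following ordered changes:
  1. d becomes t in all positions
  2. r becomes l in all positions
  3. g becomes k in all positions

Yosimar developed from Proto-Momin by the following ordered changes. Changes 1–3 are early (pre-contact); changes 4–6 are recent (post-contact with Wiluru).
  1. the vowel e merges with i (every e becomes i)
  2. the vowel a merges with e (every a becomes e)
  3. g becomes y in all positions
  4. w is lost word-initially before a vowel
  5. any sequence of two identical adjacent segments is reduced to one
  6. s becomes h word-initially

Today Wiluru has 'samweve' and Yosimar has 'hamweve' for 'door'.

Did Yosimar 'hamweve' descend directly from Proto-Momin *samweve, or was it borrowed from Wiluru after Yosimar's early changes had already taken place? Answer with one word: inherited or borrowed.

If inherited, *samweve would pass through all of Yosimar's changes:
Yosimar: start from *samweve.
  rule 1 (vowel merger): samweve → samwivi
  rule 2 (vowel merger): samwivi → semwivi
  rule 3: no change — semwivi
  rule 4: no change — semwivi
  rule 5: no change — semwivi
  rule 6 (debuccalisation): semwivi → hemwivi
  ⇒ Yosimar hemwivi
If borrowed from Wiluru 'samweve' after the early changes, it would undergo only the recent ones:
  rule 4 (glide loss): no change (samweve)
  rule 5 (degemination): no change (samweve)
  rule 6 (debuccalisation): samweve → hamweve
  ⇒ as a loan: hamweve
Yosimar 'hamweve' matches the loan outcome 'hamweve', not the inherited 'hemwivi' — it skipped the early Yosimar changes, so it was borrowed from Wiluru.

borrowed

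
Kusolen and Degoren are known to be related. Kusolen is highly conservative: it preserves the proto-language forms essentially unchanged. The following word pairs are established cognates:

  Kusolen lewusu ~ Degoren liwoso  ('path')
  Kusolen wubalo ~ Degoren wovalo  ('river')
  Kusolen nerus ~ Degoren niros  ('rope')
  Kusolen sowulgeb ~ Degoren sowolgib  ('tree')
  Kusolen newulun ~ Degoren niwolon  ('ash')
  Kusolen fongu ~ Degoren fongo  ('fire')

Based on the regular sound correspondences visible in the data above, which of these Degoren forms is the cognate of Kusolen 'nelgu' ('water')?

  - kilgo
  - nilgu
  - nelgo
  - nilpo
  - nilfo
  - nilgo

lewusu ~ liwoso, newulun ~ niwolon — Kusolen e corresponds to Degoren i after a consonant, before a consonant other than r, m, n, p, b, f, v.
lewusu ~ liwoso, fongu ~ fongo — Kusolen u corresponds to Degoren o word-finally.
Applying these to Kusolen 'nelgu':
  nelgu → nilgu   (e→i after a consonant, before a consonant other than r, m, n, p, b, f, v)
  nilgu → nilgo   (u→o word-finally)
So the Degoren cognate is 'nilgo'.

nilgo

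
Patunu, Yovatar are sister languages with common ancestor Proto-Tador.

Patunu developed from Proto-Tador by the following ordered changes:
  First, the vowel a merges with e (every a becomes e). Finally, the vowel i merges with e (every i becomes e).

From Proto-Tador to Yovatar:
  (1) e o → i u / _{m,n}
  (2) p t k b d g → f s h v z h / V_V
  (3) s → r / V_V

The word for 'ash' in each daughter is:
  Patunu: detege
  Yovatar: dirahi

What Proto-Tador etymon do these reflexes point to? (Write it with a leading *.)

*ditagi

Position 6: Patunu has e, Yovatar has i. Taking the neighbouring segments as reconstructed: Patunu e could go back to *a or *e or *i; Yovatar i can only go back to *i — the one source consistent with every daughter is *i.
Position 4: Patunu has e, Yovatar has a. Yovatar preserves a here (none of its changes turn any other segment into a), so the proto-segment is *a.
Position 2: Patunu has e, Yovatar has i. Taking the neighbouring segments as reconstructed: Patunu e could go back to *a or *e or *i; Yovatar i can only go back to *i — the one source consistent with every daughter is *i.
Verify the candidate proto-form against each daughter:
Patunu: *ditagi
  ditagi → ditegi   [vowel merger]
  ditegi → detege   [vowel merger]
  giving Patunu detege.
Yovatar: start from *ditagi.
  rule 1: no change — ditagi
  rule 2 (intervocalic lenition): ditagi → disahi
  rule 3 (rhotacism): disahi → dirahi
  ⇒ Yovatar dirahi
No other proto-form is consistent with every reflex, so the reconstruction is *ditagi.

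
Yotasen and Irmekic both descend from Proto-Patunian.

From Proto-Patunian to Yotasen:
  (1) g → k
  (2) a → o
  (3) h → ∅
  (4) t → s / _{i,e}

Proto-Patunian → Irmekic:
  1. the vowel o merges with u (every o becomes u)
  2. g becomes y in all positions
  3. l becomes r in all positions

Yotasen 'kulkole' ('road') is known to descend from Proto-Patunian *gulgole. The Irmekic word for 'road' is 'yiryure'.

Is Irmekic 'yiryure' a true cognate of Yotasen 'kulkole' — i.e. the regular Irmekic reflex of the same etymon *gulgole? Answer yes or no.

no

Derive the expected Irmekic reflex of *gulgole:
Irmekic: start from *gulgole.
  rule 1 (vowel merger): gulgole → gulgule
  rule 2 (unconditioned shift): gulgule → yulyule
  rule 3 (unconditioned shift): yulyule → yuryure
  ⇒ Irmekic yuryure
The regular Irmekic reflex would be 'yuryure', but the attested form is 'yiryure'. The correspondence is irregular, so they are not cognates (the Irmekic form has a different source).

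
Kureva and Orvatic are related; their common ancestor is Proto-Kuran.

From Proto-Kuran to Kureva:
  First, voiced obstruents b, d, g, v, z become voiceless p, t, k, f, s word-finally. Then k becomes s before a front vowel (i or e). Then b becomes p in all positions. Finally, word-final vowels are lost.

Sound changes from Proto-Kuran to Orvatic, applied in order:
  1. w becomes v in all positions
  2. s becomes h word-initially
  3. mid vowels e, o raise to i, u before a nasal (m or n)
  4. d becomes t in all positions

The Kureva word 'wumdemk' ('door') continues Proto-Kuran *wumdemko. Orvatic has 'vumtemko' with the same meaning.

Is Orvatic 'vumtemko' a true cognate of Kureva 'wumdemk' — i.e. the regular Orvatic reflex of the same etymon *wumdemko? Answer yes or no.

no

Derive the expected Orvatic reflex of *wumdemko:
Orvatic: *wumdemko > vumdemko > vumdimko > vumtimko  (by unconditioned shift, pre-nasal raising, unconditioned shift)
The regular Orvatic reflex would be 'vumtimko', but the attested form is 'vumtemko'. The correspondence is irregular, so they are not cognates (the Orvatic form has a different source).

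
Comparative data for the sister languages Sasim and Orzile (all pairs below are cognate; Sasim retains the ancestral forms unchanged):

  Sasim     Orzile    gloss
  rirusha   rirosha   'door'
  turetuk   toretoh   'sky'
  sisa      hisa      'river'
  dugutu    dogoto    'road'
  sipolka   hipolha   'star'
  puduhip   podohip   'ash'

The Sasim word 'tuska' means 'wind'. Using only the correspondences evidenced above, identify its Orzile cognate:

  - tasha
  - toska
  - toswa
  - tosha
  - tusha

rirusha ~ rirosha, turetuk ~ toretoh — Sasim u corresponds to Orzile o after a consonant, before a consonant other than r, m, n, p, b, f, v.
sipolka ~ hipolha — Sasim k corresponds to Orzile h after a consonant, before a back vowel.
Applying these to Sasim 'tuska':
  tuska → toska   (u→o after a consonant, before a consonant other than r, m, n, p, b, f, v)
  toska → tosha   (k→h after a consonant, before a back vowel)
So the Orzile cognate is 'tosha'.

tosha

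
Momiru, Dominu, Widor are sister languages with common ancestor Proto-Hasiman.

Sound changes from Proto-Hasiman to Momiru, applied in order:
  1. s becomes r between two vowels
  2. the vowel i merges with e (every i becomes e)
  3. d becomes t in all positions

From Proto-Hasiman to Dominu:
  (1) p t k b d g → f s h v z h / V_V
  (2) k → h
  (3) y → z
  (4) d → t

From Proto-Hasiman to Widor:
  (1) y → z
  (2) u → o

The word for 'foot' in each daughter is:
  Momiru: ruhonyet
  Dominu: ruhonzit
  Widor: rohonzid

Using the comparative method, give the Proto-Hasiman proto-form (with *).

Position 6: Momiru has y, Dominu has z, Widor has z. Momiru preserves y here (none of its changes turn any other segment into y), so the proto-segment is *y.
Position 8: Momiru has t, Dominu has t, Widor has d. Widor preserves d here (none of its changes turn any other segment into d), so the proto-segment is *d.
Verify the candidate proto-form against each daughter:
Momiru: *ruhonyid
  ruhonyid (rule 1 does not apply)
  ruhonyid → ruhonyed   [vowel merger]
  ruhonyed → ruhonyet   [unconditioned shift]
  giving Momiru ruhonyet.
Dominu: *ruhonyid > ruhonzid > ruhonzit  (by unconditioned shift, unconditioned shift)
Widor: *ruhonyid > ruhonzid > rohonzid  (by unconditioned shift, vowel merger)
Only *ruhonyid yields all of Momiru ruhonyet, Dominu ruhonzit, Widor rohonzid.

*ruhonyid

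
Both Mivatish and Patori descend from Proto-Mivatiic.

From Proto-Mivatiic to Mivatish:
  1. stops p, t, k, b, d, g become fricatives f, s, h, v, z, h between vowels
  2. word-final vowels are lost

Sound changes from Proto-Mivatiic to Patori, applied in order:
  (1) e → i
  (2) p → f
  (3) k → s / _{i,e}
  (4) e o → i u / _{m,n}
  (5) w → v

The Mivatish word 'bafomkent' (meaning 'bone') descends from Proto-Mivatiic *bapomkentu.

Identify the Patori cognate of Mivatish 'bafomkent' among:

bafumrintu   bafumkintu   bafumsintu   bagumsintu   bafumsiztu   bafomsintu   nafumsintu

Patori: start from *bapomkentu.
  rule 1 (vowel merger): bapomkentu → bapomkintu
  rule 2 (unconditioned shift): bapomkintu → bafomkintu
  rule 3 (palatalisation): bafomkintu → bafomsintu
  rule 4 (pre-nasal raising): bafomsintu → bafumsintu
  rule 5: no change — bafumsintu
  ⇒ Patori bafumsintu
The other candidates each miss or misapply at least one Patori change.

bafumsintu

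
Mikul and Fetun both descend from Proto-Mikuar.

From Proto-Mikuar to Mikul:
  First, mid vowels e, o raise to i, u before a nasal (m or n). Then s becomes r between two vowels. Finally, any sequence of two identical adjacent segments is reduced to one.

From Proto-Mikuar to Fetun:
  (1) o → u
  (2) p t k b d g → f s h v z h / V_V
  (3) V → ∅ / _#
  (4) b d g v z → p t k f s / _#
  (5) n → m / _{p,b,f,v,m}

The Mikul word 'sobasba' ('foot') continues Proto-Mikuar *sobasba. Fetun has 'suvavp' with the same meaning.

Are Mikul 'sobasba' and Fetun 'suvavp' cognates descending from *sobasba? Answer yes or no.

Derive the expected Fetun reflex of *sobasba:
Fetun: start from *sobasba.
  rule 1 (vowel merger): sobasba → subasba
  rule 2 (intervocalic lenition): subasba → suvasba
  rule 3 (apocope): suvasba → suvasb
  rule 4 (final devoicing): suvasb → suvasp
  rule 5: no change — suvasp
  ⇒ Fetun suvasp
The regular Fetun reflex would be 'suvasp', but the attested form is 'suvavp'. The correspondence is irregular, so they are not cognates (the Fetun form has a different source).

no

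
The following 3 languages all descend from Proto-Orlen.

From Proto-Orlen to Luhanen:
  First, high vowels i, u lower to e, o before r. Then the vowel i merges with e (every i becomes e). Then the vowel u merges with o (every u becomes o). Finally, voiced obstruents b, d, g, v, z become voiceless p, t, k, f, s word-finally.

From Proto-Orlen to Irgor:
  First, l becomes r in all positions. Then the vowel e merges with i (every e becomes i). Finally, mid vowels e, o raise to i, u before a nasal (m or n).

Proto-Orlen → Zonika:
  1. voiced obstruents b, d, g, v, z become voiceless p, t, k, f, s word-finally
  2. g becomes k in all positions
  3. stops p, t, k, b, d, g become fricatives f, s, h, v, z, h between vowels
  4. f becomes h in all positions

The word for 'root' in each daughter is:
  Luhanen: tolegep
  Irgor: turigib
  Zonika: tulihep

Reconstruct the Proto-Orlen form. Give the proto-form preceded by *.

*tuligeb

Position 7: Luhanen has p, Irgor has b, Zonika has p. Irgor preserves b here (none of its changes turn any other segment into b), so the proto-segment is *b.
Position 6: Luhanen has e, Irgor has i, Zonika has e. Zonika preserves e here (none of its changes turn any other segment into e), so the proto-segment is *e.
This points to *tuligeb. Verify forward in each daughter:
Luhanen: *tuligeb > tulegeb > tolegeb > tolegep  (by vowel merger, vowel merger, final devoicing)
Irgor: start from *tuligeb.
  rule 1 (unconditioned shift): tuligeb → turigeb
  rule 2 (vowel merger): turigeb → turigib
  rule 3: no change — turigib
  ⇒ Irgor turigib
Zonika: start from *tuligeb.
  rule 1 (final devoicing): tuligeb → tuligep
  rule 2 (unconditioned shift): tuligep → tulikep
  rule 3 (intervocalic lenition): tulikep → tulihep
  rule 4: no change — tulihep
  ⇒ Zonika tulihep
Only *tuligeb yields all of Luhanen tolegep, Irgor turigib, Zonika tulihep.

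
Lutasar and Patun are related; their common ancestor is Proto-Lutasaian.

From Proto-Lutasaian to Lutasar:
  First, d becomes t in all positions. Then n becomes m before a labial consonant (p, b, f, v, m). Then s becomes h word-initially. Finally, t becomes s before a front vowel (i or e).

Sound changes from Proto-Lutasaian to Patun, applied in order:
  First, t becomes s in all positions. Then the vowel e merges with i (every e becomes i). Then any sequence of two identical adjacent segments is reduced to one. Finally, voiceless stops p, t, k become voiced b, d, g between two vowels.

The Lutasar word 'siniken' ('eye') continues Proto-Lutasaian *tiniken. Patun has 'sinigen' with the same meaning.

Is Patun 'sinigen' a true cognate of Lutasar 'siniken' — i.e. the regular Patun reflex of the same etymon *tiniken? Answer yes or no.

no

Derive the expected Patun reflex of *tiniken:
Patun: *tiniken
  tiniken → siniken   [unconditioned shift]
  siniken → sinikin   [vowel merger]
  sinikin (rule 3 does not apply)
  sinikin → sinigin   [intervocalic voicing]
  giving Patun sinigin.
The regular Patun reflex would be 'sinigin', but the attested form is 'sinigen'. The correspondence is irregular, so they are not cognates (the Patun form has a different source).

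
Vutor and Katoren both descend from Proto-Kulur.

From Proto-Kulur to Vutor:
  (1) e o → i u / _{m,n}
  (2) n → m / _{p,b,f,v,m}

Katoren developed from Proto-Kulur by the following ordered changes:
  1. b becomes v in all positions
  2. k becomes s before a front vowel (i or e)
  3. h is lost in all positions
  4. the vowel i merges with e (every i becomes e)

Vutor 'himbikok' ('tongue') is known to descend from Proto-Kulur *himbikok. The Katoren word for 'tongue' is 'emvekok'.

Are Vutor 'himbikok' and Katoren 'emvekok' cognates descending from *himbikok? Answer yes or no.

yes

Derive the expected Katoren reflex of *himbikok:
Katoren: start from *himbikok.
  rule 1 (unconditioned shift): himbikok → himvikok
  rule 2: no change — himvikok
  rule 3 (h-loss): himvikok → imvikok
  rule 4 (vowel merger): imvikok → emvekok
  ⇒ Katoren emvekok
Katoren 'emvekok' matches the regular reflex exactly, so the pair is cognate.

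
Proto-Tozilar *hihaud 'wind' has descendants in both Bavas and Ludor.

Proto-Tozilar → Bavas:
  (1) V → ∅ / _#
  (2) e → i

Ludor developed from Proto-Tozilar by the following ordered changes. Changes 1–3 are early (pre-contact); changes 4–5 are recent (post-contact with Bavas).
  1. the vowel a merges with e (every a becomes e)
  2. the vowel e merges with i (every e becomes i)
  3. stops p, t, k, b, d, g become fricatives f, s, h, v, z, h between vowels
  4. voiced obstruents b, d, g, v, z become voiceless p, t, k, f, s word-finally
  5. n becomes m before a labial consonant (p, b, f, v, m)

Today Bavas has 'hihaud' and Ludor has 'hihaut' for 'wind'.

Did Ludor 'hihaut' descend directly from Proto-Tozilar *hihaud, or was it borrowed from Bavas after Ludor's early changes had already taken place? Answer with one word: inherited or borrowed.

If inherited, *hihaud would pass through all of Ludor's changes:
Ludor: *hihaud > hiheud > hihiud > hihiut  (by vowel merger, vowel merger, final devoicing)
If borrowed from Bavas 'hihaud' after the early changes, it would undergo only the recent ones:
  rule 4 (final devoicing): hihaud → hihaut
  rule 5 (nasal place assimilation): no change (hihaut)
  ⇒ as a loan: hihaut
Ludor 'hihaut' matches the loan outcome 'hihaut', not the inherited 'hihiut' — it skipped the early Ludor changes, so it was borrowed from Bavas.

borrowed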